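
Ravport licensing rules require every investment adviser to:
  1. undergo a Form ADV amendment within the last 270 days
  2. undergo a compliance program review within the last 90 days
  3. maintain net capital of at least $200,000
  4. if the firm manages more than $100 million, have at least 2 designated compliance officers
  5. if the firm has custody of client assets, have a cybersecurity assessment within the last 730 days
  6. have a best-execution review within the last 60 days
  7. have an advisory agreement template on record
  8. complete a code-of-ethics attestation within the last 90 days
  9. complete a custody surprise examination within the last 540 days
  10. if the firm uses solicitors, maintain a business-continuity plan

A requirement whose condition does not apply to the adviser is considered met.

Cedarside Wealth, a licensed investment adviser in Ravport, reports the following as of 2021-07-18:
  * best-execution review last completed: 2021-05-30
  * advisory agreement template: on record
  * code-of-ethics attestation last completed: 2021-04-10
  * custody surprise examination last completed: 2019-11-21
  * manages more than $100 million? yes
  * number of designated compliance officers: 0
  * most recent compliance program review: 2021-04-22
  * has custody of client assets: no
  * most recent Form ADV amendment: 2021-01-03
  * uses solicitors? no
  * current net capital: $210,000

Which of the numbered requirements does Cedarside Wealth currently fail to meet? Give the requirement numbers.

4, 8, 9

1. Form ADV amendment 196 days ago vs limit 270 → met
2. compliance program review 87 days ago vs limit 90 → met
3. net capital $210,000 ≥ $200,000 → met
4. condition 'manages more than $100 million' holds; designated compliance officers 0 < 2 → not met
5. condition 'has custody of client assets' does not hold → requirement n/a → met
6. best-execution review 49 days ago vs limit 60 → met
7. advisory agreement template present → met
8. code-of-ethics attestation 99 days ago vs limit 90 → not met
9. custody surprise examination 605 days ago vs limit 540 → not met
10. condition 'uses solicitors' does not hold → requirement n/a → met
Not met: 4, 8, 9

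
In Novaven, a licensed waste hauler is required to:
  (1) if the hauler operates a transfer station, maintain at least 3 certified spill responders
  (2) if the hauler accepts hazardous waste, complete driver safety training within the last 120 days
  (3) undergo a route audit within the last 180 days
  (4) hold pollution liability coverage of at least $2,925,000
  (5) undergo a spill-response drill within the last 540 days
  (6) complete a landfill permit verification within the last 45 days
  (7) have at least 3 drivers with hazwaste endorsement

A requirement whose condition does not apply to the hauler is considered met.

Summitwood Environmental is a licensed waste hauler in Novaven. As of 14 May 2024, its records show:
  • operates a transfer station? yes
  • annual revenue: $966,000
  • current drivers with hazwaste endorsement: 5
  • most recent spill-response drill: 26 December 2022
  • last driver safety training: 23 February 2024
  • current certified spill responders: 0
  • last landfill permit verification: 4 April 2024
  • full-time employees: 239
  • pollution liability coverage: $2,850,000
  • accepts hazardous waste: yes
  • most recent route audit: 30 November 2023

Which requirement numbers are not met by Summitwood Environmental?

1, 4

1. condition 'operates a transfer station' holds; certified spill responders 0 < 3 → not met
2. condition 'accepts hazardous waste' holds; driver safety training 81 days ago vs limit 120 → met
3. route audit 166 days ago vs limit 180 → met
4. pollution liability coverage $2,850,000 < $2,925,000 → not met
5. spill-response drill 505 days ago vs limit 540 → met
6. landfill permit verification 40 days ago vs limit 45 → met
7. drivers with hazwaste endorsement 5 ≥ 3 → met
Not met: 1, 4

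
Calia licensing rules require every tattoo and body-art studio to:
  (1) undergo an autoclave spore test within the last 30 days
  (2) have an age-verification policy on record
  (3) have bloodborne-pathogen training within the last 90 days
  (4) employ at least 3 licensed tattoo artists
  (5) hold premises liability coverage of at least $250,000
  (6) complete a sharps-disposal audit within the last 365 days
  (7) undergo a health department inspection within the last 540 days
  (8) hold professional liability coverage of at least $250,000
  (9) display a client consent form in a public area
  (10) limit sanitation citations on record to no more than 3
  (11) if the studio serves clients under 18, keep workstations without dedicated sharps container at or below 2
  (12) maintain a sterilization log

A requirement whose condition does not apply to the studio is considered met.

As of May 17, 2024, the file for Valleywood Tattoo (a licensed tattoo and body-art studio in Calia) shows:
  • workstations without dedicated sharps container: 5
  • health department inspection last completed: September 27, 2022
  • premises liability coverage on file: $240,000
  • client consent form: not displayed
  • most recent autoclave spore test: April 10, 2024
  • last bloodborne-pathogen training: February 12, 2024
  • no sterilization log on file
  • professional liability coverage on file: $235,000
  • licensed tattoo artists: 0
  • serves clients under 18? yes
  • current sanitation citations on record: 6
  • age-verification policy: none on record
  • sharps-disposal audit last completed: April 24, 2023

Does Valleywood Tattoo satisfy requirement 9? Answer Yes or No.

9. client consent form absent → not met

No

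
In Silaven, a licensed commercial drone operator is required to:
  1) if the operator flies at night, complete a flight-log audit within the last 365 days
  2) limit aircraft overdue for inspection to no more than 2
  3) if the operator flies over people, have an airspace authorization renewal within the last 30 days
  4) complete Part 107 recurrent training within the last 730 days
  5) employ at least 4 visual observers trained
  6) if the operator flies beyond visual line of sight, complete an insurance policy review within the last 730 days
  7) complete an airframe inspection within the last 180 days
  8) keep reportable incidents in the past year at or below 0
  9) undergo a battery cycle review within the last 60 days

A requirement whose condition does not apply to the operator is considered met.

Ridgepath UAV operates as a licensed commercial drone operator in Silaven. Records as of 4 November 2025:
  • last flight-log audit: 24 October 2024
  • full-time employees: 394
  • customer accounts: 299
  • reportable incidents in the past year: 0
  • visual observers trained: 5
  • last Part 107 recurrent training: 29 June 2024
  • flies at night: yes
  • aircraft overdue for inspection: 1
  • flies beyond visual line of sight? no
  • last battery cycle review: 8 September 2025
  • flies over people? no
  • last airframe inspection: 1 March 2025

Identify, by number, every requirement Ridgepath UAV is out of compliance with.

1, 7

1. condition 'flies at night' holds; flight-log audit 376 days ago vs limit 365 → not met
2. aircraft overdue for inspection 1 ≤ 2 → met
3. condition 'flies over people' does not hold → requirement n/a → met
4. Part 107 recurrent training 493 days ago vs limit 730 → met
5. visual observers trained 5 ≥ 4 → met
6. condition 'flies beyond visual line of sight' does not hold → requirement n/a → met
7. airframe inspection 248 days ago vs limit 180 → not met
8. reportable incidents in the past year 0 ≤ 0 → met
9. battery cycle review 57 days ago vs limit 60 → met
Not met: 1, 7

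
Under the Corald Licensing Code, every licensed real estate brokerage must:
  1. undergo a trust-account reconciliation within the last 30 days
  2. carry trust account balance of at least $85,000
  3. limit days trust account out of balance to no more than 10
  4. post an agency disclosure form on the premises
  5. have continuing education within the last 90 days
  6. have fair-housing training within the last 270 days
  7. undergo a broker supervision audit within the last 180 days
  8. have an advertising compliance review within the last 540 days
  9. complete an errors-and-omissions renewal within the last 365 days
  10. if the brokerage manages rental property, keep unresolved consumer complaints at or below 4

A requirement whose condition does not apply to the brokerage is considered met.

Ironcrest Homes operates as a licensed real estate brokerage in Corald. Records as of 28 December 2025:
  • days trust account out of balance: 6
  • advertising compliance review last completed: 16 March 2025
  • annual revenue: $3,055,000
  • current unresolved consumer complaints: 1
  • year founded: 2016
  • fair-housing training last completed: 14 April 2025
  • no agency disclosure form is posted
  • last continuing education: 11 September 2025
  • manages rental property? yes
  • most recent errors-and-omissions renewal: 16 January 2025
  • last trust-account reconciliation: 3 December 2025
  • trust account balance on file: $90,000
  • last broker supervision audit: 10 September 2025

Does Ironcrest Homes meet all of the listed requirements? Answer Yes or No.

1. trust-account reconciliation 25 days ago vs limit 30 → met
2. trust account balance $90,000 ≥ $85,000 → met
3. days trust account out of balance 6 ≤ 10 → met
4. agency disclosure form absent → not met
5. continuing education 108 days ago vs limit 90 → not met
6. fair-housing training 258 days ago vs limit 270 → met
7. broker supervision audit 109 days ago vs limit 180 → met
8. advertising compliance review 287 days ago vs limit 540 → met
9. errors-and-omissions renewal 346 days ago vs limit 365 → met
10. condition 'manages rental property' holds; unresolved consumer complaints 1 ≤ 4 → met
Not met: 4, 5

No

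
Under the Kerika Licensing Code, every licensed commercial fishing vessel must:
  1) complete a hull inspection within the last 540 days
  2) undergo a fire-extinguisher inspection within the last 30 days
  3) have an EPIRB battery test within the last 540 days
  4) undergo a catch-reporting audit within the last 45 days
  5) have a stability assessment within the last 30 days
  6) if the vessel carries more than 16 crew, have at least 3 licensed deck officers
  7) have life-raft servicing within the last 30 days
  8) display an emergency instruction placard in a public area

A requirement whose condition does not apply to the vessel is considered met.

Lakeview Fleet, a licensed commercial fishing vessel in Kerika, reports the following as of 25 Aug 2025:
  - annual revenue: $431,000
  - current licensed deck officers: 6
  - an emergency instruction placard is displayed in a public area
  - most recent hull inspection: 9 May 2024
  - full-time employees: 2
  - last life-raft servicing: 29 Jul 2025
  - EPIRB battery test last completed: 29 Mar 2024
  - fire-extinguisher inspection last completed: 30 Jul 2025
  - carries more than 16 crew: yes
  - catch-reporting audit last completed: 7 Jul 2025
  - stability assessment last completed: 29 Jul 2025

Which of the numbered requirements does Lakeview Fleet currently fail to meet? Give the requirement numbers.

1. hull inspection 473 days ago vs limit 540 → met
2. fire-extinguisher inspection 26 days ago vs limit 30 → met
3. EPIRB battery test 514 days ago vs limit 540 → met
4. catch-reporting audit 49 days ago vs limit 45 → not met
5. stability assessment 27 days ago vs limit 30 → met
6. condition 'carries more than 16 crew' holds; licensed deck officers 6 ≥ 3 → met
7. life-raft servicing 27 days ago vs limit 30 → met
8. emergency instruction placard present → met
Not met: 4

4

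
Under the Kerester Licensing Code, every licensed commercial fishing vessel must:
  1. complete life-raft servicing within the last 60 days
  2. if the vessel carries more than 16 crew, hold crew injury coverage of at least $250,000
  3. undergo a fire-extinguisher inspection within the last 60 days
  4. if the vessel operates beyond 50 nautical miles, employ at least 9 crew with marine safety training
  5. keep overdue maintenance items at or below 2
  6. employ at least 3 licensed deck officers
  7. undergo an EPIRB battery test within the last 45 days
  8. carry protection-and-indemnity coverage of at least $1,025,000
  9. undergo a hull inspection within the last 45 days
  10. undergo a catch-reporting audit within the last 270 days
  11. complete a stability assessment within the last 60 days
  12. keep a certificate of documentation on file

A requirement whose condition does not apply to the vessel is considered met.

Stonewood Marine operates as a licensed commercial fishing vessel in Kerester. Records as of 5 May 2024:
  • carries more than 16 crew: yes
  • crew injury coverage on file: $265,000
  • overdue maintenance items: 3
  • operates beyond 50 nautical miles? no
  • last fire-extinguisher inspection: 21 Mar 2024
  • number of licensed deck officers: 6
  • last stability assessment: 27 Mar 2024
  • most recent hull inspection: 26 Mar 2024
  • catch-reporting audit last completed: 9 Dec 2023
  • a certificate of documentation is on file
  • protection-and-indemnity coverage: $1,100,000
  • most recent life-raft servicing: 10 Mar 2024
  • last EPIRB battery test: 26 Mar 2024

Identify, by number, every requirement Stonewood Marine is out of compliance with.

1. life-raft servicing 56 days ago vs limit 60 → met
2. condition 'carries more than 16 crew' holds; crew injury coverage $265,000 ≥ $250,000 → met
3. fire-extinguisher inspection 45 days ago vs limit 60 → met
4. condition 'operates beyond 50 nautical miles' does not hold → requirement n/a → met
5. overdue maintenance items 3 > 2 → not met
6. licensed deck officers 6 ≥ 3 → met
7. EPIRB battery test 40 days ago vs limit 45 → met
8. protection-and-indemnity coverage $1,100,000 ≥ $1,025,000 → met
9. hull inspection 40 days ago vs limit 45 → met
10. catch-reporting audit 148 days ago vs limit 270 → met
11. stability assessment 39 days ago vs limit 60 → met
12. certificate of documentation present → met
Not met: 5

5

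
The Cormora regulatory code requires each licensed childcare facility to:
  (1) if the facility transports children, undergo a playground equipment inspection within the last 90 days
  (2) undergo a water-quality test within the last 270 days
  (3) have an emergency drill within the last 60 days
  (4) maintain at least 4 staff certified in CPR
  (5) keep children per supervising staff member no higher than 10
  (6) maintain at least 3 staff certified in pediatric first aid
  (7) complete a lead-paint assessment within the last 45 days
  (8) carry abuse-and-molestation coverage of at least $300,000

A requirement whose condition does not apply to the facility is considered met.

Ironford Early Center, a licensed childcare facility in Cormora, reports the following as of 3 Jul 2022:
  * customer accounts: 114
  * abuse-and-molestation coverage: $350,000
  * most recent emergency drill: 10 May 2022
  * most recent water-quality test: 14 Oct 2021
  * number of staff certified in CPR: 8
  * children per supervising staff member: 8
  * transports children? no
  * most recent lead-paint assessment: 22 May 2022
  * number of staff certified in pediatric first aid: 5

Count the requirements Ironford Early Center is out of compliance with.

0

1. condition 'transports children' does not hold → requirement n/a → met
2. water-quality test 262 days ago vs limit 270 → met
3. emergency drill 54 days ago vs limit 60 → met
4. staff certified in CPR 8 ≥ 4 → met
5. children per supervising staff member 8 ≤ 10 → met
6. staff certified in pediatric first aid 5 ≥ 3 → met
7. lead-paint assessment 42 days ago vs limit 45 → met
8. abuse-and-molestation coverage $350,000 ≥ $300,000 → met
Not met: 0 of 8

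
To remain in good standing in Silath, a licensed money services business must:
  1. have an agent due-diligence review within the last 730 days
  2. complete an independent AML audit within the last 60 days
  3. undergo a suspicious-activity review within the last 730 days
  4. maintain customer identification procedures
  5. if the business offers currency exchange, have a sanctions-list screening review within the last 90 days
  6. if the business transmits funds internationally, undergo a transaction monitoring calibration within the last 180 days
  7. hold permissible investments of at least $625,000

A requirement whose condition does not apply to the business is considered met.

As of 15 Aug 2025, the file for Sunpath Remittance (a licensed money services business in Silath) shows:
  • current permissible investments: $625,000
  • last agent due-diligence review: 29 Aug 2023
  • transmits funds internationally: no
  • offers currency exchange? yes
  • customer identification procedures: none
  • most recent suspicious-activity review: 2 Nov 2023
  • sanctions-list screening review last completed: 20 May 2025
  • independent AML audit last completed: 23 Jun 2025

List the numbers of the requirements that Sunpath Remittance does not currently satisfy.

1. agent due-diligence review 717 days ago vs limit 730 → met
2. independent AML audit 53 days ago vs limit 60 → met
3. suspicious-activity review 652 days ago vs limit 730 → met
4. customer identification procedures absent → not met
5. condition 'offers currency exchange' holds; sanctions-list screening review 87 days ago vs limit 90 → met
6. condition 'transmits funds internationally' does not hold → requirement n/a → met
7. permissible investments $625,000 ≥ $625,000 → met
Not met: 4

4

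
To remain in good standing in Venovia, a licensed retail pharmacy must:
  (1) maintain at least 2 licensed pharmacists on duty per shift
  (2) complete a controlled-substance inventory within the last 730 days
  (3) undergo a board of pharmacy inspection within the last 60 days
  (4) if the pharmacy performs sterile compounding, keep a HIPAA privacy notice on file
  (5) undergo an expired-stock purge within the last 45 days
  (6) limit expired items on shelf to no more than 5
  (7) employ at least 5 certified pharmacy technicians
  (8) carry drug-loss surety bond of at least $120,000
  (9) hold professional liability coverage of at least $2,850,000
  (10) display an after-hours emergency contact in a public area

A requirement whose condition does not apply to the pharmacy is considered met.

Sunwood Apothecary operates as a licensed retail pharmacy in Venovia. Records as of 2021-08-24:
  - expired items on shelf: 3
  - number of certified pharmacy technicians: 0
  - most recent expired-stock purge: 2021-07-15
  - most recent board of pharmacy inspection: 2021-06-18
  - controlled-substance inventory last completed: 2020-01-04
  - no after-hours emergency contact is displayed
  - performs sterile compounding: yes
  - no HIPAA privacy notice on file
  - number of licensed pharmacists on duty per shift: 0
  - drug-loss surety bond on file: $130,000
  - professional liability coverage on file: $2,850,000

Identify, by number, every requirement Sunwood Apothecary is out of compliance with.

1. licensed pharmacists on duty per shift 0 < 2 → not met
2. controlled-substance inventory 598 days ago vs limit 730 → met
3. board of pharmacy inspection 67 days ago vs limit 60 → not met
4. condition 'performs sterile compounding' holds; HIPAA privacy notice absent → not met
5. expired-stock purge 40 days ago vs limit 45 → met
6. expired items on shelf 3 ≤ 5 → met
7. certified pharmacy technicians 0 < 5 → not met
8. drug-loss surety bond $130,000 ≥ $120,000 → met
9. professional liability coverage $2,850,000 ≥ $2,850,000 → met
10. after-hours emergency contact absent → not met
Not met: 1, 3, 4, 7, 10

1, 3, 4, 7, 10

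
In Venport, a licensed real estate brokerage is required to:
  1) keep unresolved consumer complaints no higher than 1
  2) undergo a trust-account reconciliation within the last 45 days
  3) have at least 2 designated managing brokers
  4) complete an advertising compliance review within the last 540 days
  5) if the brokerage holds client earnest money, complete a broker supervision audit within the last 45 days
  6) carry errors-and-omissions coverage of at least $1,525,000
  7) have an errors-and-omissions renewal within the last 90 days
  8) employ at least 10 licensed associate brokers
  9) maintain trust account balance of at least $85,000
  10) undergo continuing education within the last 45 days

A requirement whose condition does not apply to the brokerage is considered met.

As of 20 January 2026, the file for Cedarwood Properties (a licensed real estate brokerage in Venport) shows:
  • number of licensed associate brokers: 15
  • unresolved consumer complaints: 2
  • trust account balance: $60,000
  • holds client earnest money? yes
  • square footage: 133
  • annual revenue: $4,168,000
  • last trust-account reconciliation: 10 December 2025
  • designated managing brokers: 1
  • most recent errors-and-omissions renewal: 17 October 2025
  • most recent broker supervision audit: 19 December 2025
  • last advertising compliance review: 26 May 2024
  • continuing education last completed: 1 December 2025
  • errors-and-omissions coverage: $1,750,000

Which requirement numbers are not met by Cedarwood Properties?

1, 3, 4, 7, 9, 10

1. unresolved consumer complaints 2 > 1 → not met
2. trust-account reconciliation 41 days ago vs limit 45 → met
3. designated managing brokers 1 < 2 → not met
4. advertising compliance review 604 days ago vs limit 540 → not met
5. condition 'holds client earnest money' holds; broker supervision audit 32 days ago vs limit 45 → met
6. errors-and-omissions coverage $1,750,000 ≥ $1,525,000 → met
7. errors-and-omissions renewal 95 days ago vs limit 90 → not met
8. licensed associate brokers 15 ≥ 10 → met
9. trust account balance $60,000 < $85,000 → not met
10. continuing education 50 days ago vs limit 45 → not met
Not met: 1, 3, 4, 7, 9, 10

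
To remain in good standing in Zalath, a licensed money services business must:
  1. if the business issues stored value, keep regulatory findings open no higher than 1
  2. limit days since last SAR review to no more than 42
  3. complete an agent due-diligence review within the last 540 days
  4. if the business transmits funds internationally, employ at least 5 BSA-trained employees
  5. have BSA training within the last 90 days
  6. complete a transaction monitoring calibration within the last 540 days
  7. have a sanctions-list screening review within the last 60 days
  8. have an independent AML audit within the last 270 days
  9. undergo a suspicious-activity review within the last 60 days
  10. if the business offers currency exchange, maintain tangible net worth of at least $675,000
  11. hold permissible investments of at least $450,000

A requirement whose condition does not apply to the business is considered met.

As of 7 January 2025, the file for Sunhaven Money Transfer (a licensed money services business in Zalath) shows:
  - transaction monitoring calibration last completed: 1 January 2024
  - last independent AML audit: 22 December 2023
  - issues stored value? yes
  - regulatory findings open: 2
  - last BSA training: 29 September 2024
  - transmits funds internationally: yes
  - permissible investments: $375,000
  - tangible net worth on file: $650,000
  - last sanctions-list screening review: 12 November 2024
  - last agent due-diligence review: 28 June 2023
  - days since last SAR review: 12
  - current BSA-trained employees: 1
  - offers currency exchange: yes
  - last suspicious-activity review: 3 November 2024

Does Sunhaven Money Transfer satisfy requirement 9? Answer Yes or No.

9. suspicious-activity review 65 days ago vs limit 60 → not met

No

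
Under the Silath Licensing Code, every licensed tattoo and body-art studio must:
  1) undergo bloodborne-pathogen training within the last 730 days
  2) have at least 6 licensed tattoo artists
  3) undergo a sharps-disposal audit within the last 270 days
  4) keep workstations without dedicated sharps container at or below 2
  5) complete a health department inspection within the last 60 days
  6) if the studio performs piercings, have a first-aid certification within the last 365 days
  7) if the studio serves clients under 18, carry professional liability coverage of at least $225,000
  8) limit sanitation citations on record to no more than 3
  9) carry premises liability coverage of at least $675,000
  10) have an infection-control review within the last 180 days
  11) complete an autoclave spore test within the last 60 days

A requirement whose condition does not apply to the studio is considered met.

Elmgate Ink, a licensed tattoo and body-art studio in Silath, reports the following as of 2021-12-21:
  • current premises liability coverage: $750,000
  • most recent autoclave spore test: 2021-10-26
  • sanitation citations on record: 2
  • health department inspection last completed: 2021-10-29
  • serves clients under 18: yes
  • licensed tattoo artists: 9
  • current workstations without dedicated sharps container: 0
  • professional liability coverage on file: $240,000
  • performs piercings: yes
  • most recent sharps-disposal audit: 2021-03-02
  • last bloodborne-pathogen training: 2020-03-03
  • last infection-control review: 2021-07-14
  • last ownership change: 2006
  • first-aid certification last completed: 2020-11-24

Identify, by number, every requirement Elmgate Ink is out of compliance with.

3, 6

1. bloodborne-pathogen training 658 days ago vs limit 730 → met
2. licensed tattoo artists 9 ≥ 6 → met
3. sharps-disposal audit 294 days ago vs limit 270 → not met
4. workstations without dedicated sharps container 0 ≤ 2 → met
5. health department inspection 53 days ago vs limit 60 → met
6. condition 'performs piercings' holds; first-aid certification 392 days ago vs limit 365 → not met
7. condition 'serves clients under 18' holds; professional liability coverage $240,000 ≥ $225,000 → met
8. sanitation citations on record 2 ≤ 3 → met
9. premises liability coverage $750,000 ≥ $675,000 → met
10. infection-control review 160 days ago vs limit 180 → met
11. autoclave spore test 56 days ago vs limit 60 → met
Not met: 3, 6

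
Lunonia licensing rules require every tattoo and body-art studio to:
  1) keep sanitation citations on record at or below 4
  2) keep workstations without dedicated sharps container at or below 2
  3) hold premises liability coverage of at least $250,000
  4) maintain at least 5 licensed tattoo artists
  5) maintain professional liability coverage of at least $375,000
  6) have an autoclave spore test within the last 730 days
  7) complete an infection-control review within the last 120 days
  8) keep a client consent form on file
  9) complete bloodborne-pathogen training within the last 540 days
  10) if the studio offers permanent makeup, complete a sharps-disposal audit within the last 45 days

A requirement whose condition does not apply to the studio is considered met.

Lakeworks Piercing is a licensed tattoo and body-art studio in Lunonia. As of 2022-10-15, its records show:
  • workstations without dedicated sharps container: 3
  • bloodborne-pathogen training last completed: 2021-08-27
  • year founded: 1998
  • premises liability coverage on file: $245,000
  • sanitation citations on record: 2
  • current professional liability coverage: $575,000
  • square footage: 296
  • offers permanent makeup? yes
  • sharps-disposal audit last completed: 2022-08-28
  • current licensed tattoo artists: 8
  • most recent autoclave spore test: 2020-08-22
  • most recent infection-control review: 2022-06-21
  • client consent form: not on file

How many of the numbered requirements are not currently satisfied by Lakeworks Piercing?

5

1. sanitation citations on record 2 ≤ 4 → met
2. workstations without dedicated sharps container 3 > 2 → not met
3. premises liability coverage $245,000 < $250,000 → not met
4. licensed tattoo artists 8 ≥ 5 → met
5. professional liability coverage $575,000 ≥ $375,000 → met
6. autoclave spore test 784 days ago vs limit 730 → not met
7. infection-control review 116 days ago vs limit 120 → met
8. client consent form absent → not met
9. bloodborne-pathogen training 414 days ago vs limit 540 → met
10. condition 'offers permanent makeup' holds; sharps-disposal audit 48 days ago vs limit 45 → not met
Not met: 5 of 10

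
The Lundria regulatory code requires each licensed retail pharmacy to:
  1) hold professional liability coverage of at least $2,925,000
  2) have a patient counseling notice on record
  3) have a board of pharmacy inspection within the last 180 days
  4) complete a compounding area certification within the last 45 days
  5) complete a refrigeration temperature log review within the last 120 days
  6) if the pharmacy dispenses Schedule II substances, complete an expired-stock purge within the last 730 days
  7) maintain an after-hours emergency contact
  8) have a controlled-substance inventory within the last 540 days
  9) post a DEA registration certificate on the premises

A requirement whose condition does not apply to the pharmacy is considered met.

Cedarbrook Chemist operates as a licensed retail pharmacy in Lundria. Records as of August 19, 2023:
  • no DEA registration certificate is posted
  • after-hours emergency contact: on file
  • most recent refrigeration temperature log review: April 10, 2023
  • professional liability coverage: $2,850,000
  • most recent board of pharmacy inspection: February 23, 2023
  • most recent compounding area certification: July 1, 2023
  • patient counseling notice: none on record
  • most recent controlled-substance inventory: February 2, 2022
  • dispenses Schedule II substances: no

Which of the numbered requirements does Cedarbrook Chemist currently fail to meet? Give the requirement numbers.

1. professional liability coverage $2,850,000 < $2,925,000 → not met
2. patient counseling notice absent → not met
3. board of pharmacy inspection 177 days ago vs limit 180 → met
4. compounding area certification 49 days ago vs limit 45 → not met
5. refrigeration temperature log review 131 days ago vs limit 120 → not met
6. condition 'dispenses Schedule II substances' does not hold → requirement n/a → met
7. after-hours emergency contact present → met
8. controlled-substance inventory 563 days ago vs limit 540 → not met
9. DEA registration certificate absent → not met
Not met: 1, 2, 4, 5, 8, 9

1, 2, 4, 5, 8, 9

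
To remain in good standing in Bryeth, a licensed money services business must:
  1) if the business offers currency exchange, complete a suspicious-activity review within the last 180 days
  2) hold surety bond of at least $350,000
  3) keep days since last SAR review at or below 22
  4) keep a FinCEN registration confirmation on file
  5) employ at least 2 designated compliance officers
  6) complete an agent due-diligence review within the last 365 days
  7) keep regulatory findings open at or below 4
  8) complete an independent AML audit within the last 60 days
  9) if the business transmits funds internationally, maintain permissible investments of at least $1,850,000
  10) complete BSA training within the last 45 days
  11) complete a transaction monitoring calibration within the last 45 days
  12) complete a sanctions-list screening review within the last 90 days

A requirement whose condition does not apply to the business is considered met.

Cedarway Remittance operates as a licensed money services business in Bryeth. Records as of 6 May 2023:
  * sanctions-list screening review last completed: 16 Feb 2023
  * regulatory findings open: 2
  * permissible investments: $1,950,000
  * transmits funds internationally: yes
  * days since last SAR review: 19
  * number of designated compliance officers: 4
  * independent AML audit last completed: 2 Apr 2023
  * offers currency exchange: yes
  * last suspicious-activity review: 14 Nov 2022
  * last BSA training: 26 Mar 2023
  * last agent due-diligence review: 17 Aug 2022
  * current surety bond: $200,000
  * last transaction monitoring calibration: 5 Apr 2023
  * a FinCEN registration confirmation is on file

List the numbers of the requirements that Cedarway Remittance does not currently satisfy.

2

1. condition 'offers currency exchange' holds; suspicious-activity review 173 days ago vs limit 180 → met
2. surety bond $200,000 < $350,000 → not met
3. days since last SAR review 19 ≤ 22 → met
4. FinCEN registration confirmation present → met
5. designated compliance officers 4 ≥ 2 → met
6. agent due-diligence review 262 days ago vs limit 365 → met
7. regulatory findings open 2 ≤ 4 → met
8. independent AML audit 34 days ago vs limit 60 → met
9. condition 'transmits funds internationally' holds; permissible investments $1,950,000 ≥ $1,850,000 → met
10. BSA training 41 days ago vs limit 45 → met
11. transaction monitoring calibration 31 days ago vs limit 45 → met
12. sanctions-list screening review 79 days ago vs limit 90 → met
Not met: 2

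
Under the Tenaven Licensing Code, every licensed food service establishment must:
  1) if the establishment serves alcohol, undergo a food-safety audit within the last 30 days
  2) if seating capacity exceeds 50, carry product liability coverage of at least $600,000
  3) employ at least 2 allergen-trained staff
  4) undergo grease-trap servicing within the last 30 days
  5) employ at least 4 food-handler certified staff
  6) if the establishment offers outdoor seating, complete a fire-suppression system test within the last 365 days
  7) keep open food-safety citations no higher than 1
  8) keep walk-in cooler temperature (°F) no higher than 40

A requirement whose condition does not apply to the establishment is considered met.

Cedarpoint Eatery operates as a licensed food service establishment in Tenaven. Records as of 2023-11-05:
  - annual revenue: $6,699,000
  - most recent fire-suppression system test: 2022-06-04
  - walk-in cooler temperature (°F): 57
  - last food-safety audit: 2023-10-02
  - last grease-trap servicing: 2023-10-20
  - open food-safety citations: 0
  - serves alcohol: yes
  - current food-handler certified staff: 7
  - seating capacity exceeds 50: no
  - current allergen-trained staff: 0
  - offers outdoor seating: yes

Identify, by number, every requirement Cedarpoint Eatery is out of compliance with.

1, 3, 6, 8

1. condition 'serves alcohol' holds; food-safety audit 34 days ago vs limit 30 → not met
2. condition 'seating capacity exceeds 50' does not hold → requirement n/a → met
3. allergen-trained staff 0 < 2 → not met
4. grease-trap servicing 16 days ago vs limit 30 → met
5. food-handler certified staff 7 ≥ 4 → met
6. condition 'offers outdoor seating' holds; fire-suppression system test 519 days ago vs limit 365 → not met
7. open food-safety citations 0 ≤ 1 → met
8. walk-in cooler temperature (°F) 57 > 40 → not met
Not met: 1, 3, 6, 8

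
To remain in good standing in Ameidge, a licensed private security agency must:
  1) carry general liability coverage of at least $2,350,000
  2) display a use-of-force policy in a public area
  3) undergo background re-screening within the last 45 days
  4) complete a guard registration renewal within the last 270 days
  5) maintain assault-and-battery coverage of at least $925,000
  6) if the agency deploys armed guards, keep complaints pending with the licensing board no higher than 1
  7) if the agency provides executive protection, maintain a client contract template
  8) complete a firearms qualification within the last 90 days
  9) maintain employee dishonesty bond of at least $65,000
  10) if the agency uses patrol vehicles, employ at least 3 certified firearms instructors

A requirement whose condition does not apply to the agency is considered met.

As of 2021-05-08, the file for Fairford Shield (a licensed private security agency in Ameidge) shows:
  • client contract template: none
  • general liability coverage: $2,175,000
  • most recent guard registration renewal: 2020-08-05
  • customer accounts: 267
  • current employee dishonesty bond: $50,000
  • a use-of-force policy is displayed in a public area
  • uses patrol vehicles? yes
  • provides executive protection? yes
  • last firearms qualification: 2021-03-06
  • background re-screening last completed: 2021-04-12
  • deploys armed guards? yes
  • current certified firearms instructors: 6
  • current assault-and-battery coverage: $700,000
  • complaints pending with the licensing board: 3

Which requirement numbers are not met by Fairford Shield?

1. general liability coverage $2,175,000 < $2,350,000 → not met
2. use-of-force policy present → met
3. background re-screening 26 days ago vs limit 45 → met
4. guard registration renewal 276 days ago vs limit 270 → not met
5. assault-and-battery coverage $700,000 < $925,000 → not met
6. condition 'deploys armed guards' holds; complaints pending with the licensing board 3 > 1 → not met
7. condition 'provides executive protection' holds; client contract template absent → not met
8. firearms qualification 63 days ago vs limit 90 → met
9. employee dishonesty bond $50,000 < $65,000 → not met
10. condition 'uses patrol vehicles' holds; certified firearms instructors 6 ≥ 3 → met
Not met: 1, 4, 5, 6, 7, 9

1, 4, 5, 6, 7, 9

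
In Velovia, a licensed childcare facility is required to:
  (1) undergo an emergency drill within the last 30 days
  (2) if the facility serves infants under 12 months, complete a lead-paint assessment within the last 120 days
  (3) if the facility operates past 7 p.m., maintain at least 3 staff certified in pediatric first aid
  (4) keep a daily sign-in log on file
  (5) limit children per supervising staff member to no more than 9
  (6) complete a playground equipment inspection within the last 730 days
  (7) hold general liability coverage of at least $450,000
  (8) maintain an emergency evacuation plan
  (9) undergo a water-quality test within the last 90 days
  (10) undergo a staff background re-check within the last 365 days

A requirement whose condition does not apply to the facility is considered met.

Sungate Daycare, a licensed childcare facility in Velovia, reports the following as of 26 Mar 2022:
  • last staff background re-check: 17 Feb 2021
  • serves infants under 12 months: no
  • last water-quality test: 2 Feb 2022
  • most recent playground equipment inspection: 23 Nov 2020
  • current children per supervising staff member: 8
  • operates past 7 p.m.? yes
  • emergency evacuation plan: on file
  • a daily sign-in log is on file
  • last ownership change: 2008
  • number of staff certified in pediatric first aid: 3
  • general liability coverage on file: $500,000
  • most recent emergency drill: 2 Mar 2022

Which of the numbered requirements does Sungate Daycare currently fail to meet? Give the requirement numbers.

10

1. emergency drill 24 days ago vs limit 30 → met
2. condition 'serves infants under 12 months' does not hold → requirement n/a → met
3. condition 'operates past 7 p.m.' holds; staff certified in pediatric first aid 3 ≥ 3 → met
4. daily sign-in log present → met
5. children per supervising staff member 8 ≤ 9 → met
6. playground equipment inspection 488 days ago vs limit 730 → met
7. general liability coverage $500,000 ≥ $450,000 → met
8. emergency evacuation plan present → met
9. water-quality test 52 days ago vs limit 90 → met
10. staff background re-check 402 days ago vs limit 365 → not met
Not met: 10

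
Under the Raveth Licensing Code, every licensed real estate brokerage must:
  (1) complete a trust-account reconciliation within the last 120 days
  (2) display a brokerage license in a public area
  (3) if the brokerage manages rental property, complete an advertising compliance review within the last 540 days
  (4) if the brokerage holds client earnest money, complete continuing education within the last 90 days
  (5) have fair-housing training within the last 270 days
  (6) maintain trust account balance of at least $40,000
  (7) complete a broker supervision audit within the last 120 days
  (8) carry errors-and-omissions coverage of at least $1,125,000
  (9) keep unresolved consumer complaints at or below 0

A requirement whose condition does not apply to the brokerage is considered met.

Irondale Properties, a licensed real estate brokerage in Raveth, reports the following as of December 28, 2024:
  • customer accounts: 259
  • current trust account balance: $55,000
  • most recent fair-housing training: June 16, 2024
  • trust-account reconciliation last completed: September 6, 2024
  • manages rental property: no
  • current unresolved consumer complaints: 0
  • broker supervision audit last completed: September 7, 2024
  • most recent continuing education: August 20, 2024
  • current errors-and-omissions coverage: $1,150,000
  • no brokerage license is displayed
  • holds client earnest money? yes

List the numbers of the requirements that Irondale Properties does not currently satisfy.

2, 4

1. trust-account reconciliation 113 days ago vs limit 120 → met
2. brokerage license absent → not met
3. condition 'manages rental property' does not hold → requirement n/a → met
4. condition 'holds client earnest money' holds; continuing education 130 days ago vs limit 90 → not met
5. fair-housing training 195 days ago vs limit 270 → met
6. trust account balance $55,000 ≥ $40,000 → met
7. broker supervision audit 112 days ago vs limit 120 → met
8. errors-and-omissions coverage $1,150,000 ≥ $1,125,000 → met
9. unresolved consumer complaints 0 ≤ 0 → met
Not met: 2, 4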